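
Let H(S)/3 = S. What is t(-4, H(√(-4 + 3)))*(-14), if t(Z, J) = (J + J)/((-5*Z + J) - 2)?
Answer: 28*I*(-6 + I)/37 ≈ -0.75676 - 4.5405*I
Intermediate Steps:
H(S) = 3*S
t(Z, J) = 2*J/(-2 + J - 5*Z) (t(Z, J) = (2*J)/((J - 5*Z) - 2) = (2*J)/(-2 + J - 5*Z) = 2*J/(-2 + J - 5*Z))
t(-4, H(√(-4 + 3)))*(-14) = (2*(3*√(-4 + 3))/(-2 + 3*√(-4 + 3) - 5*(-4)))*(-14) = (2*(3*√(-1))/(-2 + 3*√(-1) + 20))*(-14) = (2*(3*I)/(-2 + 3*I + 20))*(-14) = (2*(3*I)/(18 + 3*I))*(-14) = (2*(3*I)*((18 - 3*I)/333))*(-14) = (2*I*(18 - 3*I)/111)*(-14) = -28*I*(18 - 3*I)/111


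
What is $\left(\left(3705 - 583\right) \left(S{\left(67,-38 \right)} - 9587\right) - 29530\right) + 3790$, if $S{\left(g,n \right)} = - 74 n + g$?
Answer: $-20968116$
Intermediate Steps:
$S{\left(g,n \right)} = g - 74 n$
$\left(\left(3705 - 583\right) \left(S{\left(67,-38 \right)} - 9587\right) - 29530\right) + 3790 = \left(\left(3705 - 583\right) \left(\left(67 - -2812\right) - 9587\right) - 29530\right) + 3790 = \left(3122 \left(\left(67 + 2812\right) - 9587\right) - 29530\right) + 3790 = \left(3122 \left(2879 - 9587\right) - 29530\right) + 3790 = \left(3122 \left(-6708\right) - 29530\right) + 3790 = \left(-20942376 - 29530\right) + 3790 = -20971906 + 3790 = -20968116$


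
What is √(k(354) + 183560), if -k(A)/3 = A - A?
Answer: 2*√45890 ≈ 428.44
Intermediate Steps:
k(A) = 0 (k(A) = -3*(A - A) = -3*0 = 0)
√(k(354) + 183560) = √(0 + 183560) = √183560 = 2*√45890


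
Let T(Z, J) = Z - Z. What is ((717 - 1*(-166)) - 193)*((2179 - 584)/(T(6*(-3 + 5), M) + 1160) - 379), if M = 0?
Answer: -1042245/4 ≈ -2.6056e+5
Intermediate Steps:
T(Z, J) = 0
((717 - 1*(-166)) - 193)*((2179 - 584)/(T(6*(-3 + 5), M) + 1160) - 379) = ((717 - 1*(-166)) - 193)*((2179 - 584)/(0 + 1160) - 379) = ((717 + 166) - 193)*(1595/1160 - 379) = (883 - 193)*(1595*(1/1160) - 379) = 690*(11/8 - 379) = 690*(-3021/8) = -1042245/4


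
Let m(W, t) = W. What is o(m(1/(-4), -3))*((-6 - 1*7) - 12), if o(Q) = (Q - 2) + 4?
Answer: -175/4 ≈ -43.750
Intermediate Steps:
o(Q) = 2 + Q (o(Q) = (-2 + Q) + 4 = 2 + Q)
o(m(1/(-4), -3))*((-6 - 1*7) - 12) = (2 + 1/(-4))*((-6 - 1*7) - 12) = (2 - ¼)*((-6 - 7) - 12) = 7*(-13 - 12)/4 = (7/4)*(-25) = -175/4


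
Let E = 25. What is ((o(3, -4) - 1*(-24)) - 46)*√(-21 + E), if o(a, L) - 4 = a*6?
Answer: 0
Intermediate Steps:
o(a, L) = 4 + 6*a (o(a, L) = 4 + a*6 = 4 + 6*a)
((o(3, -4) - 1*(-24)) - 46)*√(-21 + E) = (((4 + 6*3) - 1*(-24)) - 46)*√(-21 + 25) = (((4 + 18) + 24) - 46)*√4 = ((22 + 24) - 46)*2 = (46 - 46)*2 = 0*2 = 0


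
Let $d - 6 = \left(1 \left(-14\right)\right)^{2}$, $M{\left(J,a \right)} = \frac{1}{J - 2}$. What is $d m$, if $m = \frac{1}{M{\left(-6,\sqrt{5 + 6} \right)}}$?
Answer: $-1616$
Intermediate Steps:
$M{\left(J,a \right)} = \frac{1}{-2 + J}$
$d = 202$ ($d = 6 + \left(1 \left(-14\right)\right)^{2} = 6 + \left(-14\right)^{2} = 6 + 196 = 202$)
$m = -8$ ($m = \frac{1}{\frac{1}{-2 - 6}} = \frac{1}{\frac{1}{-8}} = \frac{1}{- \frac{1}{8}} = -8$)
$d m = 202 \left(-8\right) = -1616$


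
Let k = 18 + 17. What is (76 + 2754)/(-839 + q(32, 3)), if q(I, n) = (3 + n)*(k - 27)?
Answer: -2830/791 ≈ -3.5778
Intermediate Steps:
k = 35
q(I, n) = 24 + 8*n (q(I, n) = (3 + n)*(35 - 27) = (3 + n)*8 = 24 + 8*n)
(76 + 2754)/(-839 + q(32, 3)) = (76 + 2754)/(-839 + (24 + 8*3)) = 2830/(-839 + (24 + 24)) = 2830/(-839 + 48) = 2830/(-791) = 2830*(-1/791) = -2830/791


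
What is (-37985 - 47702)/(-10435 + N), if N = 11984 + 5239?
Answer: -85687/6788 ≈ -12.623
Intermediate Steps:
N = 17223
(-37985 - 47702)/(-10435 + N) = (-37985 - 47702)/(-10435 + 17223) = -85687/6788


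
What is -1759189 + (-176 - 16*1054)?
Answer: -1776229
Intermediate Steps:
-1759189 + (-176 - 16*1054) = -1759189 + (-176 - 16864) = -1759189 - 17040 = -1776229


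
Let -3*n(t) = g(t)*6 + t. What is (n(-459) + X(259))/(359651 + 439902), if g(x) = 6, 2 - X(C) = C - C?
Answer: 143/799553 ≈ 0.00017885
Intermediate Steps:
X(C) = 2 (X(C) = 2 - (C - C) = 2 - 1*0 = 2 + 0 = 2)
n(t) = -12 - t/3 (n(t) = -(6*6 + t)/3 = -(36 + t)/3 = -12 - t/3)
(n(-459) + X(259))/(359651 + 439902) = ((-12 - ⅓*(-459)) + 2)/(359651 + 439902) = ((-12 + 153) + 2)/799553 = (141 + 2)*(1/799553) = 143*(1/799553) = 143/799553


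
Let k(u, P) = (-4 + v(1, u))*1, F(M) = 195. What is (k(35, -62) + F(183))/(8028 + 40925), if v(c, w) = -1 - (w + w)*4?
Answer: -90/48953 ≈ -0.0018385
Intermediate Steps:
v(c, w) = -1 - 8*w (v(c, w) = -1 - 2*w*4 = -1 - 8*w)
k(u, P) = -5 - 8*u (k(u, P) = (-4 + (-1 - 8*u))*1 = (-5 - 8*u)*1 = -5 - 8*u)
(k(35, -62) + F(183))/(8028 + 40925) = ((-5 - 8*35) + 195)/(8028 + 40925) = ((-5 - 280) + 195)/48953 = (-285 + 195)*(1/48953) = -90*1/48953 = -90/48953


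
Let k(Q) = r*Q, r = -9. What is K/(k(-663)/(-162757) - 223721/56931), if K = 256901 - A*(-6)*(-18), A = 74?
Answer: -329481510625029/5250266582 ≈ -62755.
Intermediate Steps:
k(Q) = -9*Q
K = 248909 (K = 256901 - 74*(-6)*(-18) = 256901 - (-444)*(-18) = 256901 - 1*7992 = 256901 - 7992 = 248909)
K/(k(-663)/(-162757) - 223721/56931) = 248909/(-9*(-663)/(-162757) - 223721/56931) = 248909/(5967*(-1/162757) - 223721*1/56931) = 248909/(-5967/162757 - 223721/56931) = 248909/(-5250266582/1323702681) = 248909*(-1323702681/5250266582) = -329481510625029/5250266582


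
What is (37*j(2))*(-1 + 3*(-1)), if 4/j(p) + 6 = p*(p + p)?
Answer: -296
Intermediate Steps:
j(p) = 4/(-6 + 2*p**2) (j(p) = 4/(-6 + p*(p + p)) = 4/(-6 + p*(2*p)) = 4/(-6 + 2*p**2))
(37*j(2))*(-1 + 3*(-1)) = (37*(2/(-3 + 2**2)))*(-1 + 3*(-1)) = (37*(2/(-3 + 4)))*(-1 - 3) = (37*(2/1))*(-4) = (37*(2*1))*(-4) = (37*2)*(-4) = 74*(-4) = -296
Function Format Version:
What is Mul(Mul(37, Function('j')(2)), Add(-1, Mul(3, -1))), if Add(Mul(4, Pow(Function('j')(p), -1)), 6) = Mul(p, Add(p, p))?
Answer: -296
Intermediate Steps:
Function('j')(p) = Mul(4, Pow(Add(-6, Mul(2, Pow(p, 2))), -1)) (Function('j')(p) = Mul(4, Pow(Add(-6, Mul(p, Add(p, p))), -1)) = Mul(4, Pow(Add(-6, Mul(p, Mul(2, p))), -1)) = Mul(4, Pow(Add(-6, Mul(2, Pow(p, 2))), -1)))
Mul(Mul(37, Function('j')(2)), Add(-1, Mul(3, -1))) = Mul(Mul(37, Mul(2, Pow(Add(-3, Pow(2, 2)), -1))), Add(-1, Mul(3, -1))) = Mul(Mul(37, Mul(2, Pow(Add(-3, 4), -1))), Add(-1, -3)) = Mul(Mul(37, Mul(2, Pow(1, -1))), -4) = Mul(Mul(37, Mul(2, 1)), -4) = Mul(Mul(37, 2), -4) = Mul(74, -4) = -296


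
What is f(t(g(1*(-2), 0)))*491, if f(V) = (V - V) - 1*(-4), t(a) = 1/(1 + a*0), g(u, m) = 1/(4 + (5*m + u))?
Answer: 1964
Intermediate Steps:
g(u, m) = 1/(4 + u + 5*m) (g(u, m) = 1/(4 + (u + 5*m)) = 1/(4 + u + 5*m))
t(a) = 1 (t(a) = 1/(1 + 0) = 1/1 = 1)
f(V) = 4 (f(V) = 0 + 4 = 4)
f(t(g(1*(-2), 0)))*491 = 4*491 = 1964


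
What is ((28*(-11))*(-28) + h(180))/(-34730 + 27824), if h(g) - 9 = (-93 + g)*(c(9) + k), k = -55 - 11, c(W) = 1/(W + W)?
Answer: -17375/41436 ≈ -0.41932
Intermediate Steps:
c(W) = 1/(2*W)
k = -66
h(g) = 36851/6 - 1187*g/18 (h(g) = 9 + (-93 + g)*((1/2)/9 - 66) = 9 + (-93 + g)*((1/2)*(1/9) - 66) = 9 + (-93 + g)*(1/18 - 66) = 9 + (-93 + g)*(-1187/18) = 9 + (36797/6 - 1187*g/18) = 36851/6 - 1187*g/18)
((28*(-11))*(-28) + h(180))/(-34730 + 27824) = ((28*(-11))*(-28) + (36851/6 - 1187/18*180))/(-34730 + 27824) = (-308*(-28) + (36851/6 - 11870))/(-6906) = (8624 - 34369/6)*(-1/6906) = (17375/6)*(-1/6906) = -17375/41436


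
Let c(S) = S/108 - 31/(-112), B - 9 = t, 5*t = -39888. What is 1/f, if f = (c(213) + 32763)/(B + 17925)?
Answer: 50180256/165136855 ≈ 0.30387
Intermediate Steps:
t = -39888/5 (t = (⅕)*(-39888) = -39888/5 ≈ -7977.6)
B = -39843/5 (B = 9 - 39888/5 = -39843/5 ≈ -7968.6)
c(S) = 31/112 + S/108 (c(S) = S*(1/108) - 31*(-1/112) = S/108 + 31/112 = 31/112 + S/108)
f = 165136855/50180256 (f = ((31/112 + (1/108)*213) + 32763)/(-39843/5 + 17925) = ((31/112 + 71/36) + 32763)/(49782/5) = (2267/1008 + 32763)*(5/49782) = (33027371/1008)*(5/49782) = 165136855/50180256 ≈ 3.2909)
1/f = 1/(165136855/50180256) = 50180256/165136855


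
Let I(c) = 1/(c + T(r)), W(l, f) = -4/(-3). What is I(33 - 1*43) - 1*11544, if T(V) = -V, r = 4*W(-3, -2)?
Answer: -531027/46 ≈ -11544.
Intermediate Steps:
W(l, f) = 4/3 (W(l, f) = -4*(-⅓) = 4/3)
r = 16/3 (r = 4*(4/3) = 16/3 ≈ 5.3333)
I(c) = 1/(-16/3 + c) (I(c) = 1/(c - 1*16/3) = 1/(c - 16/3) = 1/(-16/3 + c))
I(33 - 1*43) - 1*11544 = 3/(-16 + 3*(33 - 1*43)) - 1*11544 = 3/(-16 + 3*(33 - 43)) - 11544 = 3/(-16 + 3*(-10)) - 11544 = 3/(-16 - 30) - 11544 = 3/(-46) - 11544 = 3*(-1/46) - 11544 = -3/46 - 11544 = -531027/46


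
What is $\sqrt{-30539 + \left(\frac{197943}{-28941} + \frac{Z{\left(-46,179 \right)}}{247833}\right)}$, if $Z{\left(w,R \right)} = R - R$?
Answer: $\frac{3 i \sqrt{315859623662}}{9647} \approx 174.77 i$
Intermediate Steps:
$Z{\left(w,R \right)} = 0$
$\sqrt{-30539 + \left(\frac{197943}{-28941} + \frac{Z{\left(-46,179 \right)}}{247833}\right)} = \sqrt{-30539 + \left(\frac{197943}{-28941} + \frac{0}{247833}\right)} = \sqrt{-30539 + \left(197943 \left(- \frac{1}{28941}\right) + 0 \cdot \frac{1}{247833}\right)} = \sqrt{-30539 + \left(- \frac{65981}{9647} + 0\right)} = \sqrt{-30539 - \frac{65981}{9647}} = \sqrt{- \frac{294675714}{9647}} = \frac{3 i \sqrt{315859623662}}{9647}$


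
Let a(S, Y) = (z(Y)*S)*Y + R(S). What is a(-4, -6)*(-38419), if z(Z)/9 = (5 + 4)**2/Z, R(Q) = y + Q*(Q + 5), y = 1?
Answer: 112145061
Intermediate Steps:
R(Q) = 1 + Q*(5 + Q) (R(Q) = 1 + Q*(Q + 5) = 1 + Q*(5 + Q))
z(Z) = 729/Z (z(Z) = 9*((5 + 4)**2/Z) = 9*(9**2/Z) = 9*(81/Z) = 729/Z)
a(S, Y) = 1 + S**2 + 734*S (a(S, Y) = ((729/Y)*S)*Y + (1 + S**2 + 5*S) = (729*S/Y)*Y + (1 + S**2 + 5*S) = 729*S + (1 + S**2 + 5*S) = 1 + S**2 + 734*S)
a(-4, -6)*(-38419) = (1 + (-4)**2 + 734*(-4))*(-38419) = (1 + 16 - 2936)*(-38419) = -2919*(-38419) = 112145061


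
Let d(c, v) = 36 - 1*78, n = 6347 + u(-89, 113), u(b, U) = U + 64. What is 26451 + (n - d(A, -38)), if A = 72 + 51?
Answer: 33017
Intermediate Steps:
u(b, U) = 64 + U
n = 6524 (n = 6347 + (64 + 113) = 6347 + 177 = 6524)
A = 123
d(c, v) = -42 (d(c, v) = 36 - 78 = -42)
26451 + (n - d(A, -38)) = 26451 + (6524 - 1*(-42)) = 26451 + (6524 + 42) = 26451 + 6566 = 33017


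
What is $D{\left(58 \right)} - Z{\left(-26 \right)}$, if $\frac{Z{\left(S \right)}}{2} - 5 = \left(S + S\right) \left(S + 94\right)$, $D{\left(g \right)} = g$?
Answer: $7120$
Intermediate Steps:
$Z{\left(S \right)} = 10 + 4 S \left(94 + S\right)$ ($Z{\left(S \right)} = 10 + 2 \left(S + S\right) \left(S + 94\right) = 10 + 2 \cdot 2 S \left(94 + S\right) = 10 + 4 S \left(94 + S\right)$)
$D{\left(58 \right)} - Z{\left(-26 \right)} = 58 - \left(10 + 4 \left(-26\right)^{2} + 376 \left(-26\right)\right) = 58 - \left(10 + 4 \cdot 676 - 9776\right) = 58 - \left(10 + 2704 - 9776\right) = 58 - -7062 = 58 + 7062 = 7120$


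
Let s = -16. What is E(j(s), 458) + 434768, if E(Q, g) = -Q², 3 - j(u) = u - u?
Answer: 434759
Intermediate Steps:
j(u) = 3 (j(u) = 3 - (u - u) = 3 - 1*0 = 3 + 0 = 3)
E(j(s), 458) + 434768 = -1*3² + 434768 = -1*9 + 434768 = -9 + 434768 = 434759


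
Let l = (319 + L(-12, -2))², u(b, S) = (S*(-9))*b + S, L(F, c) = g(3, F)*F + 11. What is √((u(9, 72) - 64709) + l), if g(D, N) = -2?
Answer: √54847 ≈ 234.19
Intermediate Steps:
L(F, c) = 11 - 2*F (L(F, c) = -2*F + 11 = 11 - 2*F)
u(b, S) = S - 9*S*b (u(b, S) = (-9*S)*b + S = -9*S*b + S = S - 9*S*b)
l = 125316 (l = (319 + (11 - 2*(-12)))² = (319 + (11 + 24))² = (319 + 35)² = 354² = 125316)
√((u(9, 72) - 64709) + l) = √((72*(1 - 9*9) - 64709) + 125316) = √((72*(1 - 81) - 64709) + 125316) = √((72*(-80) - 64709) + 125316) = √((-5760 - 64709) + 125316) = √(-70469 + 125316) = √54847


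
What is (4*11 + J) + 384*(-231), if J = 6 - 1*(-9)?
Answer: -88645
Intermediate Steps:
J = 15 (J = 6 + 9 = 15)
(4*11 + J) + 384*(-231) = (4*11 + 15) + 384*(-231) = (44 + 15) - 88704 = 59 - 88704 = -88645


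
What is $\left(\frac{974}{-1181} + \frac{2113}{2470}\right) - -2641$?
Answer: $\frac{7704071543}{2917070} \approx 2641.0$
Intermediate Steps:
$\left(\frac{974}{-1181} + \frac{2113}{2470}\right) - -2641 = \left(974 \left(- \frac{1}{1181}\right) + 2113 \cdot \frac{1}{2470}\right) + 2641 = \left(- \frac{974}{1181} + \frac{2113}{2470}\right) + 2641 = \frac{89673}{2917070} + 2641 = \frac{7704071543}{2917070}$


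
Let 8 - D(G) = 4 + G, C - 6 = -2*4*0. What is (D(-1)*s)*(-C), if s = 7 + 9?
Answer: -480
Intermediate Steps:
C = 6 (C = 6 - 2*4*0 = 6 - 8*0 = 6 + 0 = 6)
s = 16
D(G) = 4 - G (D(G) = 8 - (4 + G) = 8 + (-4 - G) = 4 - G)
(D(-1)*s)*(-C) = ((4 - 1*(-1))*16)*(-1*6) = ((4 + 1)*16)*(-6) = (5*16)*(-6) = 80*(-6) = -480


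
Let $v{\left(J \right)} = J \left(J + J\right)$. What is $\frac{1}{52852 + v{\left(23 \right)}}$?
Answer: $\frac{1}{53910} \approx 1.8549 \cdot 10^{-5}$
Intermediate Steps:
$v{\left(J \right)} = 2 J^{2}$ ($v{\left(J \right)} = J 2 J = 2 J^{2}$)
$\frac{1}{52852 + v{\left(23 \right)}} = \frac{1}{52852 + 2 \cdot 23^{2}} = \frac{1}{52852 + 2 \cdot 529} = \frac{1}{52852 + 1058} = \frac{1}{53910}$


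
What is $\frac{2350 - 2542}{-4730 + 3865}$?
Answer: $\frac{192}{865} \approx 0.22197$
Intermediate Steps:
$\frac{2350 - 2542}{-4730 + 3865} = - \frac{192}{-865} = \left(-192\right) \left(- \frac{1}{865}\right) = \frac{192}{865}$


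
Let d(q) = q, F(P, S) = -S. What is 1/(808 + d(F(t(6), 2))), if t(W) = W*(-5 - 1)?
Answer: 1/806 ≈ 0.0012407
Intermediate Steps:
t(W) = -6*W (t(W) = W*(-6) = -6*W)
1/(808 + d(F(t(6), 2))) = 1/(808 - 1*2) = 1/(808 - 2) = 1/806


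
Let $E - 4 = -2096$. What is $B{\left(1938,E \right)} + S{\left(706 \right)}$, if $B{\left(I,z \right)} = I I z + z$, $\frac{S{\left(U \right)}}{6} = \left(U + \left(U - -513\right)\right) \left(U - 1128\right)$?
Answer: $-7862101840$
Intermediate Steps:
$E = -2092$ ($E = 4 - 2096 = -2092$)
$S{\left(U \right)} = 6 \left(-1128 + U\right) \left(513 + 2 U\right)$ ($S{\left(U \right)} = 6 \left(U + \left(U - -513\right)\right) \left(U - 1128\right) = 6 \left(U + \left(U + 513\right)\right) \left(-1128 + U\right) = 6 \left(U + \left(513 + U\right)\right) \left(-1128 + U\right) = 6 \left(513 + 2 U\right) \left(-1128 + U\right) = 6 \left(-1128 + U\right) \left(513 + 2 U\right)$)
$B{\left(I,z \right)} = z + z I^{2}$ ($B{\left(I,z \right)} = I^{2} z + z = z I^{2} + z = z + z I^{2}$)
$B{\left(1938,E \right)} + S{\left(706 \right)} = - 2092 \left(1 + 1938^{2}\right) - \left(10855332 - 5981232\right) = - 2092 \left(1 + 3755844\right) - 4874100 = \left(-2092\right) 3755845 - 4874100 = -7857227740 - 4874100 = -7862101840$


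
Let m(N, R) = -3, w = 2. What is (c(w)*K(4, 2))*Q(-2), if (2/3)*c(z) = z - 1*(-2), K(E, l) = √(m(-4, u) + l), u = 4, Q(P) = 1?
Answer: 6*I ≈ 6.0*I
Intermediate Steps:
K(E, l) = √(-3 + l)
c(z) = 3 + 3*z/2 (c(z) = 3*(z - 1*(-2))/2 = 3*(z + 2)/2 = 3*(2 + z)/2 = 3 + 3*z/2)
(c(w)*K(4, 2))*Q(-2) = ((3 + (3/2)*2)*√(-3 + 2))*1 = ((3 + 3)*√(-1))*1 = (6*I)*1 = 6*I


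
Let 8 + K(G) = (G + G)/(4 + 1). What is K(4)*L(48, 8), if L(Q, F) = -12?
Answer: 384/5 ≈ 76.800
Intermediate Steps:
K(G) = -8 + 2*G/5 (K(G) = -8 + (G + G)/(4 + 1) = -8 + (2*G)/5 = -8 + (2*G)*(1/5) = -8 + 2*G/5)
K(4)*L(48, 8) = (-8 + (2/5)*4)*(-12) = (-8 + 8/5)*(-12) = -32/5*(-12) = 384/5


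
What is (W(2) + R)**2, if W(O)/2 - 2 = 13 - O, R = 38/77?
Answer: 4161600/5929 ≈ 701.91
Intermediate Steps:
R = 38/77 (R = 38*(1/77) = 38/77 ≈ 0.49351)
W(O) = 30 - 2*O (W(O) = 4 + 2*(13 - O) = 4 + (26 - 2*O) = 30 - 2*O)
(W(2) + R)**2 = ((30 - 2*2) + 38/77)**2 = ((30 - 4) + 38/77)**2 = (26 + 38/77)**2 = (2040/77)**2 = 4161600/5929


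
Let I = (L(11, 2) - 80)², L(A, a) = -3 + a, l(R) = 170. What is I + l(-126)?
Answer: 6731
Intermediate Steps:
I = 6561 (I = ((-3 + 2) - 80)² = (-1 - 80)² = (-81)² = 6561)
I + l(-126) = 6561 + 170 = 6731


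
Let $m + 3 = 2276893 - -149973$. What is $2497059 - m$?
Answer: $70196$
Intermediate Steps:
$m = 2426863$ ($m = -3 + \left(2276893 - -149973\right) = -3 + \left(2276893 + 149973\right) = -3 + 2426866 = 2426863$)
$2497059 - m = 2497059 - 2426863 = 70196$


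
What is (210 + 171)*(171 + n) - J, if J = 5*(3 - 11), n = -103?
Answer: 25948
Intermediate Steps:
J = -40 (J = 5*(-8) = -40)
(210 + 171)*(171 + n) - J = (210 + 171)*(171 - 103) - 1*(-40) = 381*68 + 40 = 25908 + 40 = 25948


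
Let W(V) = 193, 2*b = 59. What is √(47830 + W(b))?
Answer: √48023 ≈ 219.14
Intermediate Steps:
b = 59/2 (b = (½)*59 = 59/2 ≈ 29.500)
√(47830 + W(b)) = √(47830 + 193) = √48023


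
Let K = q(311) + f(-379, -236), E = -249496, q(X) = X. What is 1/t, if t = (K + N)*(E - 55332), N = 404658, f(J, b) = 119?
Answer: -1/123482164864 ≈ -8.0983e-12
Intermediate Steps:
K = 430 (K = 311 + 119 = 430)
t = -123482164864 (t = (430 + 404658)*(-249496 - 55332) = 405088*(-304828) = -123482164864)
1/t = 1/(-123482164864) = -1/123482164864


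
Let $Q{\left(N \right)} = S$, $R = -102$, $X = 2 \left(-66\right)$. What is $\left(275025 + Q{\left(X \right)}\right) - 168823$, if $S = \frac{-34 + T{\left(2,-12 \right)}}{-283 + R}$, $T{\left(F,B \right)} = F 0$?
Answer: $\frac{40887804}{385} \approx 1.062 \cdot 10^{5}$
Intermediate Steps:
$X = -132$
$T{\left(F,B \right)} = 0$
$S = \frac{34}{385}$ ($S = \frac{-34 + 0}{-283 - 102} = - \frac{34}{-385} = \left(-34\right) \left(- \frac{1}{385}\right) = \frac{34}{385} \approx 0.088312$)
$Q{\left(N \right)} = \frac{34}{385}$
$\left(275025 + Q{\left(X \right)}\right) - 168823 = \left(275025 + \frac{34}{385}\right) - 168823 = \frac{105884659}{385} - 168823 = \frac{40887804}{385}$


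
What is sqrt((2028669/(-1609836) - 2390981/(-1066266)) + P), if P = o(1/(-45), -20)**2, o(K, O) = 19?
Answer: sqrt(822956017039172023868063)/47680927566 ≈ 19.026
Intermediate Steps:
P = 361 (P = 19**2 = 361)
sqrt((2028669/(-1609836) - 2390981/(-1066266)) + P) = sqrt((2028669/(-1609836) - 2390981/(-1066266)) + 361) = sqrt((2028669*(-1/1609836) - 2390981*(-1/1066266)) + 361) = sqrt((-676223/536612 + 2390981/1066266) + 361) = sqrt(280997751527/286085565396 + 361) = sqrt(103557886859483/286085565396) = sqrt(822956017039172023868063)/47680927566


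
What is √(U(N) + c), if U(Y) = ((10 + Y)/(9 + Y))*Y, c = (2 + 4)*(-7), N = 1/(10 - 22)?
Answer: 7*I*√354063/642 ≈ 6.4879*I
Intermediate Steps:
N = -1/12 (N = 1/(-12) = -1/12 ≈ -0.083333)
c = -42 (c = 6*(-7) = -42)
U(Y) = Y*(10 + Y)/(9 + Y) (U(Y) = ((10 + Y)/(9 + Y))*Y = Y*(10 + Y)/(9 + Y))
√(U(N) + c) = √(-(10 - 1/12)/(12*(9 - 1/12)) - 42) = √(-1/12*119/12/107/12 - 42) = √(-1/12*12/107*119/12 - 42) = √(-119/1284 - 42) = √(-54047/1284) = 7*I*√354063/642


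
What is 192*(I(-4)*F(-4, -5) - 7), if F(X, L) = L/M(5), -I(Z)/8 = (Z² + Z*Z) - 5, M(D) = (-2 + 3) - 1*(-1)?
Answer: 102336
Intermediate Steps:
M(D) = 2 (M(D) = 1 + 1 = 2)
I(Z) = 40 - 16*Z² (I(Z) = -8*((Z² + Z*Z) - 5) = -8*((Z² + Z²) - 5) = -8*(2*Z² - 5) = -8*(-5 + 2*Z²) = 40 - 16*Z²)
F(X, L) = L/2
192*(I(-4)*F(-4, -5) - 7) = 192*((40 - 16*(-4)²)*((½)*(-5)) - 7) = 192*((40 - 16*16)*(-5/2) - 7) = 192*((40 - 256)*(-5/2) - 7) = 192*(-216*(-5/2) - 7) = 192*(540 - 7) = 192*533 = 102336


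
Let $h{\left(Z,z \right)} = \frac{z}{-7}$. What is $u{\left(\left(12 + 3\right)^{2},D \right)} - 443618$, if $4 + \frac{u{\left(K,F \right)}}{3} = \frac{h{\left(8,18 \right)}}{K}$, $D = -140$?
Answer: $- \frac{77635256}{175} \approx -4.4363 \cdot 10^{5}$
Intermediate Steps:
$h{\left(Z,z \right)} = - \frac{z}{7}$ ($h{\left(Z,z \right)} = z \left(- \frac{1}{7}\right) = - \frac{z}{7}$)
$u{\left(K,F \right)} = -12 - \frac{54}{7 K}$ ($u{\left(K,F \right)} = -12 + 3 \frac{\left(- \frac{1}{7}\right) 18}{K} = -12 + 3 \left(- \frac{18}{7 K}\right) = -12 - \frac{54}{7 K}$)
$u{\left(\left(12 + 3\right)^{2},D \right)} - 443618 = \left(-12 - \frac{54}{7 \left(12 + 3\right)^{2}}\right) - 443618 = \left(-12 - \frac{54}{7 \cdot 15^{2}}\right) - 443618 = \left(-12 - \frac{54}{7 \cdot 225}\right) - 443618 = \left(-12 - \frac{6}{175}\right) - 443618 = - \frac{2106}{175} - 443618 = - \frac{77635256}{175}$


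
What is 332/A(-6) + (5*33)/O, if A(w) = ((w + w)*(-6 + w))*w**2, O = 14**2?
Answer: 57527/63504 ≈ 0.90588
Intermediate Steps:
O = 196
A(w) = 2*w**3*(-6 + w) (A(w) = ((2*w)*(-6 + w))*w**2 = (2*w*(-6 + w))*w**2 = 2*w**3*(-6 + w))
332/A(-6) + (5*33)/O = 332/((2*(-6)**3*(-6 - 6))) + (5*33)/196 = 332/((2*(-216)*(-12))) + 165*(1/196) = 332/5184 + 165/196 = 332*(1/5184) + 165/196 = 83/1296 + 165/196 = 57527/63504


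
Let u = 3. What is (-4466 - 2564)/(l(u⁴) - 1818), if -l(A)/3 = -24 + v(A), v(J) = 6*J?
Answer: 3515/1602 ≈ 2.1941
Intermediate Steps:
l(A) = 72 - 18*A (l(A) = -3*(-24 + 6*A) = 72 - 18*A)
(-4466 - 2564)/(l(u⁴) - 1818) = (-4466 - 2564)/((72 - 18*3⁴) - 1818) = -7030/((72 - 18*81) - 1818) = -7030/((72 - 1458) - 1818) = -7030/(-1386 - 1818) = -7030/(-3204) = -7030*(-1/3204) = 3515/1602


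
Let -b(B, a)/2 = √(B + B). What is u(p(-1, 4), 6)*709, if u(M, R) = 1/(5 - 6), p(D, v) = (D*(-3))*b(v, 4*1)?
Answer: -709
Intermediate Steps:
b(B, a) = -2*√2*√B (b(B, a) = -2*√(B + B) = -2*√2*√B)
p(D, v) = 6*D*√2*√v (p(D, v) = (D*(-3))*(-2*√2*√v) = (-3*D)*(-2*√2*√v) = 6*D*√2*√v)
u(M, R) = -1 (u(M, R) = 1/(-1) = -1)
u(p(-1, 4), 6)*709 = -1*709 = -709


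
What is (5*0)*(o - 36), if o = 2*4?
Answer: 0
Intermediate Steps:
o = 8
(5*0)*(o - 36) = (5*0)*(8 - 36) = 0*(-28) = 0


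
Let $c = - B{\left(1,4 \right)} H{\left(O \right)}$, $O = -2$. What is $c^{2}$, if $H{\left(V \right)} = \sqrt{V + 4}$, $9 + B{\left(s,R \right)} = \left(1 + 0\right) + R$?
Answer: $32$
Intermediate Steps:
$B{\left(s,R \right)} = -8 + R$ ($B{\left(s,R \right)} = -9 + \left(\left(1 + 0\right) + R\right) = -9 + \left(1 + R\right) = -8 + R$)
$H{\left(V \right)} = \sqrt{4 + V}$
$c = 4 \sqrt{2}$ ($c = - (-8 + 4) \sqrt{4 - 2} = \left(-1\right) \left(-4\right) \sqrt{2} = 4 \sqrt{2} \approx 5.6569$)
$c^{2} = \left(4 \sqrt{2}\right)^{2} = 32$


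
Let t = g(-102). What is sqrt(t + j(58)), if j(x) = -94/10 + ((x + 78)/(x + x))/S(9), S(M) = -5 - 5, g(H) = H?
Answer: 7*I*sqrt(1914)/29 ≈ 10.56*I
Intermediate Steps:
t = -102
S(M) = -10
j(x) = -47/5 - (78 + x)/(20*x) (j(x) = -94/10 + ((x + 78)/(x + x))/(-10) = -94*1/10 + ((78 + x)/((2*x)))*(-1/10) = -47/5 + ((78 + x)*(1/(2*x)))*(-1/10) = -47/5 + ((78 + x)/(2*x))*(-1/10) = -47/5 - (78 + x)/(20*x))
sqrt(t + j(58)) = sqrt(-102 + (3/20)*(-26 - 63*58)/58) = sqrt(-102 + (3/20)*(1/58)*(-26 - 3654)) = sqrt(-102 + (3/20)*(1/58)*(-3680)) = sqrt(-102 - 276/29) = sqrt(-3234/29) = 7*I*sqrt(1914)/29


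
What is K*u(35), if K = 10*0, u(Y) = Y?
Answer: 0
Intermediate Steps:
K = 0
K*u(35) = 0*35 = 0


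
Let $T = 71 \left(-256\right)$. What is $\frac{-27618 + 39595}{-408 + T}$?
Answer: $- \frac{11977}{18584} \approx -0.64448$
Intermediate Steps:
$T = -18176$
$\frac{-27618 + 39595}{-408 + T} = \frac{-27618 + 39595}{-408 - 18176} = \frac{11977}{-18584} = 11977 \left(- \frac{1}{18584}\right) = - \frac{11977}{18584}$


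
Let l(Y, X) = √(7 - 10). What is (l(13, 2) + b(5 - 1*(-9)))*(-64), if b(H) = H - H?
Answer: -64*I*√3 ≈ -110.85*I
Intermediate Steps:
b(H) = 0
l(Y, X) = I*√3 (l(Y, X) = √(-3) = I*√3)
(l(13, 2) + b(5 - 1*(-9)))*(-64) = (I*√3 + 0)*(-64) = (I*√3)*(-64) = -64*I*√3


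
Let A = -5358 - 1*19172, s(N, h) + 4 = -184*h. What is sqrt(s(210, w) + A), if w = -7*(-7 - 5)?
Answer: I*sqrt(39990) ≈ 199.98*I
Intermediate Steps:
w = 84 (w = -7*(-12) = 84)
s(N, h) = -4 - 184*h
A = -24530 (A = -5358 - 19172 = -24530)
sqrt(s(210, w) + A) = sqrt((-4 - 184*84) - 24530) = sqrt((-4 - 15456) - 24530) = sqrt(-15460 - 24530) = sqrt(-39990) = I*sqrt(39990)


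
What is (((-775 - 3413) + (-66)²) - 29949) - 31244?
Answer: -61025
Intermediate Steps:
(((-775 - 3413) + (-66)²) - 29949) - 31244 = ((-4188 + 4356) - 29949) - 31244 = (168 - 29949) - 31244 = -29781 - 31244 = -61025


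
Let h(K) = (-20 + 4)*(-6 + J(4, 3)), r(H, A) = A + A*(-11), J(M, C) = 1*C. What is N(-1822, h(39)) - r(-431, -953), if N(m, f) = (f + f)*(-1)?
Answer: -9626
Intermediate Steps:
J(M, C) = C
r(H, A) = -10*A (r(H, A) = A - 11*A = -10*A)
h(K) = 48 (h(K) = (-20 + 4)*(-6 + 3) = -16*(-3) = 48)
N(m, f) = -2*f (N(m, f) = (2*f)*(-1) = -2*f)
N(-1822, h(39)) - r(-431, -953) = -2*48 - (-10)*(-953) = -96 - 1*9530 = -96 - 9530 = -9626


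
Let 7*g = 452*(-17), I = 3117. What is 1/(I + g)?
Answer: 7/14135 ≈ 0.00049522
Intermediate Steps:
g = -7684/7 (g = (452*(-17))/7 = (1/7)*(-7684) = -7684/7 ≈ -1097.7)
1/(I + g) = 1/(3117 - 7684/7) = 1/(14135/7) = 7/14135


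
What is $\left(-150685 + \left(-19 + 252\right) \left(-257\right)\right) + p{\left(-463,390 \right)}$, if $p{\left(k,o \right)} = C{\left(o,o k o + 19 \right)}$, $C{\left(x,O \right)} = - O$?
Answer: $70211715$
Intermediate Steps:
$p{\left(k,o \right)} = -19 - k o^{2}$ ($p{\left(k,o \right)} = - (o k o + 19) = - (k o o + 19) = - (k o^{2} + 19) = - (19 + k o^{2}) = -19 - k o^{2}$)
$\left(-150685 + \left(-19 + 252\right) \left(-257\right)\right) + p{\left(-463,390 \right)} = \left(-150685 + \left(-19 + 252\right) \left(-257\right)\right) - \left(19 - 463 \cdot 390^{2}\right) = \left(-150685 + 233 \left(-257\right)\right) - \left(19 - 70422300\right) = \left(-150685 - 59881\right) + \left(-19 + 70422300\right) = -210566 + 70422281 = 70211715$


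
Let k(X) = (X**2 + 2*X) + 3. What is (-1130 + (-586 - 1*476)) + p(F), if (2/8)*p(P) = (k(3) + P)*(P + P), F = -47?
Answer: 8712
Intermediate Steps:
k(X) = 3 + X**2 + 2*X
p(P) = 8*P*(18 + P) (p(P) = 4*(((3 + 3**2 + 2*3) + P)*(P + P)) = 4*(((3 + 9 + 6) + P)*(2*P)) = 4*((18 + P)*(2*P)) = 4*(2*P*(18 + P)) = 8*P*(18 + P))
(-1130 + (-586 - 1*476)) + p(F) = (-1130 + (-586 - 1*476)) + 8*(-47)*(18 - 47) = (-1130 + (-586 - 476)) + 8*(-47)*(-29) = (-1130 - 1062) + 10904 = -2192 + 10904 = 8712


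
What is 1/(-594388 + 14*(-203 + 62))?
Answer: -1/596362 ≈ -1.6768e-6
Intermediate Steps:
1/(-594388 + 14*(-203 + 62)) = 1/(-594388 + 14*(-141)) = 1/(-594388 - 1974) = 1/(-596362) = -1/596362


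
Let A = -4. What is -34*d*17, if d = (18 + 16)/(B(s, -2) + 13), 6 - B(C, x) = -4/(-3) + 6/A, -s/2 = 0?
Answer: -117912/115 ≈ -1025.3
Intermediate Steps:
s = 0 (s = -2*0 = 0)
B(C, x) = 37/6 (B(C, x) = 6 - (-4/(-3) + 6/(-4)) = 6 - (-4*(-⅓) + 6*(-¼)) = 6 - (4/3 - 3/2) = 6 - 1*(-⅙) = 6 + ⅙ = 37/6)
d = 204/115 (d = (18 + 16)/(37/6 + 13) = 34/(115/6) = 34*(6/115) = 204/115 ≈ 1.7739)
-34*d*17 = -34*204/115*17 = -6936/115*17 = -117912/115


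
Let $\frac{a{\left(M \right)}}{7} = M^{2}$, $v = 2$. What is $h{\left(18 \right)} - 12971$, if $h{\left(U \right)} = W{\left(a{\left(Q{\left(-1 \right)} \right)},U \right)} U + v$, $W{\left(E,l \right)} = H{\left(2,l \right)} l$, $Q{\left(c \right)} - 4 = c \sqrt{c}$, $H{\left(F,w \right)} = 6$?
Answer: $-11025$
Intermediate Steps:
$Q{\left(c \right)} = 4 + c^{\frac{3}{2}}$ ($Q{\left(c \right)} = 4 + c \sqrt{c} = 4 + c^{\frac{3}{2}}$)
$a{\left(M \right)} = 7 M^{2}$
$W{\left(E,l \right)} = 6 l$
$h{\left(U \right)} = 2 + 6 U^{2}$ ($h{\left(U \right)} = 6 U U + 2 = 6 U^{2} + 2 = 2 + 6 U^{2}$)
$h{\left(18 \right)} - 12971 = \left(2 + 6 \cdot 18^{2}\right) - 12971 = \left(2 + 6 \cdot 324\right) - 12971 = \left(2 + 1944\right) - 12971 = 1946 - 12971 = -11025$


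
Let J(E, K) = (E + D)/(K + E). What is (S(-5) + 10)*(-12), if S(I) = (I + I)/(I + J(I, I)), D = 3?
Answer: -145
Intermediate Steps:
J(E, K) = (3 + E)/(E + K) (J(E, K) = (E + 3)/(K + E) = (3 + E)/(E + K))
S(I) = 2*I/(I + (3 + I)/(2*I)) (S(I) = (I + I)/(I + (3 + I)/(I + I)) = (2*I)/(I + (3 + I)/((2*I))) = (2*I)/(I + (1/(2*I))*(3 + I)) = (2*I)/(I + (3 + I)/(2*I)) = 2*I/(I + (3 + I)/(2*I)))
(S(-5) + 10)*(-12) = (4*(-5)²/(3 - 5 + 2*(-5)²) + 10)*(-12) = (4*25/(3 - 5 + 2*25) + 10)*(-12) = (4*25/(3 - 5 + 50) + 10)*(-12) = (4*25/48 + 10)*(-12) = (4*25*(1/48) + 10)*(-12) = (25/12 + 10)*(-12) = (145/12)*(-12) = -145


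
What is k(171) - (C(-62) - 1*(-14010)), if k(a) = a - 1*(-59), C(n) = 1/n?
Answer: -854359/62 ≈ -13780.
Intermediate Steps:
k(a) = 59 + a (k(a) = a + 59 = 59 + a)
k(171) - (C(-62) - 1*(-14010)) = (59 + 171) - (1/(-62) - 1*(-14010)) = 230 - (-1/62 + 14010) = 230 - 1*868619/62 = 230 - 868619/62 = -854359/62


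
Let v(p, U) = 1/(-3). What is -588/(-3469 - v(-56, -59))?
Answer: 882/5203 ≈ 0.16952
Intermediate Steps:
v(p, U) = -⅓
-588/(-3469 - v(-56, -59)) = -588/(-3469 - 1*(-⅓)) = -588/(-3469 + ⅓) = -588/(-10406/3) = -588*(-3/10406) = 882/5203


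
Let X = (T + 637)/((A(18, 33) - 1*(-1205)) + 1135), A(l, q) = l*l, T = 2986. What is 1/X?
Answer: 2664/3623 ≈ 0.73530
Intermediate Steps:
A(l, q) = l²
X = 3623/2664 (X = (2986 + 637)/((18² - 1*(-1205)) + 1135) = 3623/((324 + 1205) + 1135) = 3623/(1529 + 1135) = 3623/2664 ≈ 1.3600)
1/X = 1/(3623/2664) = 2664/3623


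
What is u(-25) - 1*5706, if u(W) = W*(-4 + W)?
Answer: -4981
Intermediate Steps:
u(-25) - 1*5706 = -25*(-4 - 25) - 1*5706 = -25*(-29) - 5706 = 725 - 5706 = -4981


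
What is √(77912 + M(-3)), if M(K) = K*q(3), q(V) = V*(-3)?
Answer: √77939 ≈ 279.18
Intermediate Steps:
q(V) = -3*V
M(K) = -9*K (M(K) = K*(-3*3) = K*(-9) = -9*K)
√(77912 + M(-3)) = √(77912 - 9*(-3)) = √(77912 + 27) = √77939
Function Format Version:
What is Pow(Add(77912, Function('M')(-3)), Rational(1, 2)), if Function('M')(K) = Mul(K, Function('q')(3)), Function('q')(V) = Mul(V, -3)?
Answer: Pow(77939, Rational(1, 2)) ≈ 279.18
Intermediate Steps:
Function('q')(V) = Mul(-3, V)
Function('M')(K) = Mul(-9, K) (Function('M')(K) = Mul(K, Mul(-3, 3)) = Mul(K, -9) = Mul(-9, K))
Pow(Add(77912, Function('M')(-3)), Rational(1, 2)) = Pow(Add(77912, Mul(-9, -3)), Rational(1, 2)) = Pow(Add(77912, 27), Rational(1, 2)) = Pow(77939, Rational(1, 2))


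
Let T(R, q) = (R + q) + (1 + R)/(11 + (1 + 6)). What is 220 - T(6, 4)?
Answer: 3773/18 ≈ 209.61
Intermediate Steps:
T(R, q) = 1/18 + q + 19*R/18 (T(R, q) = (R + q) + (1 + R)/(11 + 7) = (R + q) + (1 + R)/18 = (R + q) + (1 + R)*(1/18) = (R + q) + (1/18 + R/18) = 1/18 + q + 19*R/18)
220 - T(6, 4) = 220 - (1/18 + 4 + (19/18)*6) = 220 - (1/18 + 4 + 19/3) = 220 - 1*187/18 = 220 - 187/18 = 3773/18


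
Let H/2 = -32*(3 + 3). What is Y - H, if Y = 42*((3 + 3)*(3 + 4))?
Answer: 2148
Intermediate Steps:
H = -384 (H = 2*(-32*(3 + 3)) = 2*(-32*6) = 2*(-192) = -384)
Y = 1764 (Y = 42*(6*7) = 42*42 = 1764)
Y - H = 1764 - 1*(-384) = 1764 + 384 = 2148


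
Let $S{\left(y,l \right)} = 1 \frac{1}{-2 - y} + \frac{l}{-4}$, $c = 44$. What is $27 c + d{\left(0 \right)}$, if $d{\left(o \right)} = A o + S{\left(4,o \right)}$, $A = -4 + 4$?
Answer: $\frac{7127}{6} \approx 1187.8$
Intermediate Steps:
$A = 0$
$S{\left(y,l \right)} = \frac{1}{-2 - y} - \frac{l}{4}$ ($S{\left(y,l \right)} = \frac{1}{-2 - y} + l \left(- \frac{1}{4}\right) = \frac{1}{-2 - y} - \frac{l}{4}$)
$d{\left(o \right)} = - \frac{1}{6} - \frac{o}{4}$ ($d{\left(o \right)} = 0 o + \frac{-4 - 2 o - o 4}{4 \left(2 + 4\right)} = 0 + \frac{-4 - 2 o - 4 o}{4 \cdot 6} = 0 + \frac{1}{4} \cdot \frac{1}{6} \left(-4 - 6 o\right) = 0 - \left(\frac{1}{6} + \frac{o}{4}\right) = - \frac{1}{6} - \frac{o}{4}$)
$27 c + d{\left(0 \right)} = 27 \cdot 44 - \frac{1}{6} = 1188 + \left(- \frac{1}{6} + 0\right) = 1188 - \frac{1}{6} = \frac{7127}{6}$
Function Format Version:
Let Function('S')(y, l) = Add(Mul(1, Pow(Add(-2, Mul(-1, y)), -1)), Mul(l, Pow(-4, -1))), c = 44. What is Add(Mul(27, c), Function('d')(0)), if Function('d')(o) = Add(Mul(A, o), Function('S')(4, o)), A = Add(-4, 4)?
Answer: Rational(7127, 6) ≈ 1187.8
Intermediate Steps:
A = 0
Function('S')(y, l) = Add(Pow(Add(-2, Mul(-1, y)), -1), Mul(Rational(-1, 4), l)) (Function('S')(y, l) = Add(Pow(Add(-2, Mul(-1, y)), -1), Mul(l, Rational(-1, 4))) = Add(Pow(Add(-2, Mul(-1, y)), -1), Mul(Rational(-1, 4), l)))
Function('d')(o) = Add(Rational(-1, 6), Mul(Rational(-1, 4), o)) (Function('d')(o) = Add(Mul(0, o), Mul(Rational(1, 4), Pow(Add(2, 4), -1), Add(-4, Mul(-2, o), Mul(-1, o, 4)))) = Add(0, Mul(Rational(1, 4), Pow(6, -1), Add(-4, Mul(-2, o), Mul(-4, o)))) = Add(0, Mul(Rational(1, 4), Rational(1, 6), Add(-4, Mul(-6, o)))) = Add(0, Add(Rational(-1, 6), Mul(Rational(-1, 4), o))) = Add(Rational(-1, 6), Mul(Rational(-1, 4), o)))
Add(Mul(27, c), Function('d')(0)) = Add(Mul(27, 44), Add(Rational(-1, 6), Mul(Rational(-1, 4), 0))) = Add(1188, Add(Rational(-1, 6), 0)) = Add(1188, Rational(-1, 6)) = Rational(7127, 6)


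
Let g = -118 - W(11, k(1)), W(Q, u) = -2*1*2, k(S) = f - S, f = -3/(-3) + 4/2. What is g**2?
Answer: 12996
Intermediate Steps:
f = 3 (f = -3*(-1/3) + 4*(1/2) = 1 + 2 = 3)
k(S) = 3 - S
W(Q, u) = -4 (W(Q, u) = -2*2 = -4)
g = -114 (g = -118 - 1*(-4) = -118 + 4 = -114)
g**2 = (-114)**2 = 12996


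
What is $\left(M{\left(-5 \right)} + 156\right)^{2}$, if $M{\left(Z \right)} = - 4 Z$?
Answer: $30976$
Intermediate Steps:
$\left(M{\left(-5 \right)} + 156\right)^{2} = \left(\left(-4\right) \left(-5\right) + 156\right)^{2} = \left(20 + 156\right)^{2} = 176^{2} = 30976$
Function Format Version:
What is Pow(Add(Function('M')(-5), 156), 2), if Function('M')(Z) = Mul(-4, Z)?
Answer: 30976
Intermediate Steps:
Pow(Add(Function('M')(-5), 156), 2) = Pow(Add(Mul(-4, -5), 156), 2) = Pow(Add(20, 156), 2) = Pow(176, 2) = 30976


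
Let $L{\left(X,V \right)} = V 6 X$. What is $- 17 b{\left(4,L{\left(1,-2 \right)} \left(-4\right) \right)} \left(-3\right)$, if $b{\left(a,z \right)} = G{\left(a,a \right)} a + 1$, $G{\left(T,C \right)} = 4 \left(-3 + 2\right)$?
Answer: $-765$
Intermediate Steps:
$L{\left(X,V \right)} = 6 V X$
$G{\left(T,C \right)} = -4$ ($G{\left(T,C \right)} = 4 \left(-1\right) = -4$)
$b{\left(a,z \right)} = 1 - 4 a$ ($b{\left(a,z \right)} = - 4 a + 1 = 1 - 4 a$)
$- 17 b{\left(4,L{\left(1,-2 \right)} \left(-4\right) \right)} \left(-3\right) = - 17 \left(1 - 16\right) \left(-3\right) = \left(-17\right) \left(-15\right) \left(-3\right) = 255 \left(-3\right) = -765$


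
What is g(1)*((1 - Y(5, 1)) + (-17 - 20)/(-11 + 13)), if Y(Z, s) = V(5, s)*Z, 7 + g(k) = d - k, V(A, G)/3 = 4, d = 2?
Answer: 465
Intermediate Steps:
V(A, G) = 12 (V(A, G) = 3*4 = 12)
g(k) = -5 - k (g(k) = -7 + (2 - k) = -5 - k)
Y(Z, s) = 12*Z
g(1)*((1 - Y(5, 1)) + (-17 - 20)/(-11 + 13)) = (-5 - 1*1)*((1 - 12*5) + (-17 - 20)/(-11 + 13)) = (-5 - 1)*((1 - 1*60) - 37/2) = -6*((1 - 60) - 37*1/2) = -6*(-59 - 37/2) = -6*(-155/2) = 465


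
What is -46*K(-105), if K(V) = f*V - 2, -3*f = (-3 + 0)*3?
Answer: 14582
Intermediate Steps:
f = 3 (f = -(-3 + 0)*3/3 = -(-1)*3 = -⅓*(-9) = 3)
K(V) = -2 + 3*V (K(V) = 3*V - 2 = -2 + 3*V)
-46*K(-105) = -46*(-2 + 3*(-105)) = -46*(-2 - 315) = -46*(-317) = 14582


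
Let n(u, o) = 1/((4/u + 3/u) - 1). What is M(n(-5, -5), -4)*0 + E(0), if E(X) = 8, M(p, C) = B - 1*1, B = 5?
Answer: 8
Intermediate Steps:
n(u, o) = 1/(-1 + 7/u) (n(u, o) = 1/(7/u - 1) = 1/(-1 + 7/u))
M(p, C) = 4 (M(p, C) = 5 - 1*1 = 5 - 1 = 4)
M(n(-5, -5), -4)*0 + E(0) = 4*0 + 8 = 0 + 8 = 8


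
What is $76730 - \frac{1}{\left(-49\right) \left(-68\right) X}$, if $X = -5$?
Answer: $\frac{1278321801}{16660} \approx 76730.0$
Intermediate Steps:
$76730 - \frac{1}{\left(-49\right) \left(-68\right) X} = 76730 - \frac{1}{\left(-49\right) \left(-68\right) \left(-5\right)} = 76730 - \frac{1}{3332 \left(-5\right)} = 76730 - \frac{1}{-16660} = 76730 - - \frac{1}{16660} = 76730 + \frac{1}{16660} = \frac{1278321801}{16660}$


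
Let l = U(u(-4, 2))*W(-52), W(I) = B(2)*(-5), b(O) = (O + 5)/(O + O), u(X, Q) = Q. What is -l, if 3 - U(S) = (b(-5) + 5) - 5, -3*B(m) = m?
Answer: -10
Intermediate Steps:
b(O) = (5 + O)/(2*O) (b(O) = (5 + O)/((2*O)) = (5 + O)*(1/(2*O)) = (5 + O)/(2*O))
B(m) = -m/3
W(I) = 10/3 (W(I) = -1/3*2*(-5) = -2/3*(-5) = 10/3)
U(S) = 3 (U(S) = 3 - (((1/2)*(5 - 5)/(-5) + 5) - 5) = 3 - (((1/2)*(-1/5)*0 + 5) - 5) = 3 - ((0 + 5) - 5) = 3 - (5 - 5) = 3 - 1*0 = 3 + 0 = 3)
l = 10 (l = 3*(10/3) = 10)
-l = -1*10 = -10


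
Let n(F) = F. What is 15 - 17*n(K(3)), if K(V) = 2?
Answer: -19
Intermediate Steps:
15 - 17*n(K(3)) = 15 - 17*2 = 15 - 34 = -19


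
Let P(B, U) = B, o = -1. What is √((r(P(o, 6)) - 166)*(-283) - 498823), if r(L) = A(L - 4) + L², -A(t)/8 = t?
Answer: 2*I*√115862 ≈ 680.77*I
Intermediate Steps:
A(t) = -8*t
r(L) = 32 + L² - 8*L (r(L) = -8*(L - 4) + L² = -8*(-4 + L) + L² = (32 - 8*L) + L² = 32 + L² - 8*L)
√((r(P(o, 6)) - 166)*(-283) - 498823) = √(((32 + (-1)² - 8*(-1)) - 166)*(-283) - 498823) = √(((32 + 1 + 8) - 166)*(-283) - 498823) = √((41 - 166)*(-283) - 498823) = √(-125*(-283) - 498823) = √(35375 - 498823) = √(-463448) = 2*I*√115862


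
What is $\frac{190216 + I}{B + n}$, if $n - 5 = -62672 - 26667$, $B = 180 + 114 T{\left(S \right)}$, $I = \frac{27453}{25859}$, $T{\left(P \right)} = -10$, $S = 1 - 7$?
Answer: $- \frac{4918822997}{2334912546} \approx -2.1066$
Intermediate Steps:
$S = -6$
$I = \frac{27453}{25859}$ ($I = 27453 \cdot \frac{1}{25859} = \frac{27453}{25859} \approx 1.0616$)
$B = -960$ ($B = 180 + 114 \left(-10\right) = 180 - 1140 = -960$)
$n = -89334$ ($n = 5 - 89339 = -89334$)
$\frac{190216 + I}{B + n} = \frac{190216 + \frac{27453}{25859}}{-960 - 89334} = \frac{4918822997}{25859 \left(-90294\right)} = \frac{4918822997}{25859} \left(- \frac{1}{90294}\right) = - \frac{4918822997}{2334912546}$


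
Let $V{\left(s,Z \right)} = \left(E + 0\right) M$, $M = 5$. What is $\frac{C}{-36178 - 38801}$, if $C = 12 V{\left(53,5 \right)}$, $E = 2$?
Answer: $- \frac{40}{24993} \approx -0.0016004$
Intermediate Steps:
$V{\left(s,Z \right)} = 10$ ($V{\left(s,Z \right)} = \left(2 + 0\right) 5 = 2 \cdot 5 = 10$)
$C = 120$ ($C = 12 \cdot 10 = 120$)
$\frac{C}{-36178 - 38801} = \frac{120}{-36178 - 38801} = \frac{120}{-74979} = 120 \left(- \frac{1}{74979}\right) = - \frac{40}{24993}$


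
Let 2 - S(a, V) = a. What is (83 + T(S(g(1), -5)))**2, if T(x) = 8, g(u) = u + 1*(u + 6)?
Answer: 8281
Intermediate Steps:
g(u) = 6 + 2*u (g(u) = u + 1*(6 + u) = u + (6 + u) = 6 + 2*u)
S(a, V) = 2 - a
(83 + T(S(g(1), -5)))**2 = (83 + 8)**2 = 91**2 = 8281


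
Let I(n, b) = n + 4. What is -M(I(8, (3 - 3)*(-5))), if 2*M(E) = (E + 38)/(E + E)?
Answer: -25/24 ≈ -1.0417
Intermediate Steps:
I(n, b) = 4 + n
M(E) = (38 + E)/(4*E) (M(E) = ((E + 38)/(E + E))/2 = ((38 + E)/((2*E)))/2 = ((38 + E)*(1/(2*E)))/2 = ((38 + E)/(2*E))/2 = (38 + E)/(4*E))
-M(I(8, (3 - 3)*(-5))) = -(38 + (4 + 8))/(4*(4 + 8)) = -(38 + 12)/(4*12) = -50/(4*12) = -1*25/24 = -25/24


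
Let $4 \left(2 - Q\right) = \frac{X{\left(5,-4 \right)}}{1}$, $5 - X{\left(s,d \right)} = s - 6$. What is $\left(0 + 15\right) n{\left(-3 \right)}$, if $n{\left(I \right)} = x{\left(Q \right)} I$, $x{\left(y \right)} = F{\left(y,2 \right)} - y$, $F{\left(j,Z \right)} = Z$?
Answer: $- \frac{135}{2} \approx -67.5$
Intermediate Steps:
$X{\left(s,d \right)} = 11 - s$ ($X{\left(s,d \right)} = 5 - \left(s - 6\right) = 5 - \left(-6 + s\right) = 11 - s$)
$Q = \frac{1}{2}$ ($Q = 2 - \frac{\left(11 - 5\right) 1^{-1}}{4} = 2 - \frac{\left(11 - 5\right) 1}{4} = 2 - \frac{6 \cdot 1}{4} = 2 - \frac{3}{2} = \frac{1}{2} \approx 0.5$)
$x{\left(y \right)} = 2 - y$
$n{\left(I \right)} = \frac{3 I}{2}$ ($n{\left(I \right)} = \left(2 - \frac{1}{2}\right) I = \frac{3 I}{2}$)
$\left(0 + 15\right) n{\left(-3 \right)} = \left(0 + 15\right) \frac{3}{2} \left(-3\right) = 15 \left(- \frac{9}{2}\right) = - \frac{135}{2}$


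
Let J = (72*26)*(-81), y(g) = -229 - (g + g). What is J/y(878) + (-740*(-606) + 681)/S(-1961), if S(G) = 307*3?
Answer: 343719419/609395 ≈ 564.03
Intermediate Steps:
S(G) = 921
y(g) = -229 - 2*g
J = -151632 (J = 1872*(-81) = -151632)
J/y(878) + (-740*(-606) + 681)/S(-1961) = -151632/(-229 - 2*878) + (-740*(-606) + 681)/921 = -151632/(-229 - 1756) + (448440 + 681)*(1/921) = -151632/(-1985) + 449121*(1/921) = -151632*(-1/1985) + 149707/307 = 151632/1985 + 149707/307 = 343719419/609395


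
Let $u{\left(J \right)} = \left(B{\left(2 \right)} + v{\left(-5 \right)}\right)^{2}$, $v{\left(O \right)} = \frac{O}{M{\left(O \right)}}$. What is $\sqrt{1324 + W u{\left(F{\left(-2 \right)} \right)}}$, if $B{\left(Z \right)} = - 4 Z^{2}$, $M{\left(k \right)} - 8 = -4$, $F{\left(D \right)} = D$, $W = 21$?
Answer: $\frac{\sqrt{121165}}{4} \approx 87.022$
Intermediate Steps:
$M{\left(k \right)} = 4$ ($M{\left(k \right)} = 8 - 4 = 4$)
$v{\left(O \right)} = \frac{O}{4}$
$u{\left(J \right)} = \frac{4761}{16}$ ($u{\left(J \right)} = \left(- 4 \cdot 2^{2} + \frac{1}{4} \left(-5\right)\right)^{2} = \left(\left(-4\right) 4 - \frac{5}{4}\right)^{2} = \left(-16 - \frac{5}{4}\right)^{2} = \left(- \frac{69}{4}\right)^{2} = \frac{4761}{16}$)
$\sqrt{1324 + W u{\left(F{\left(-2 \right)} \right)}} = \sqrt{1324 + 21 \cdot \frac{4761}{16}} = \sqrt{1324 + \frac{99981}{16}} = \sqrt{\frac{121165}{16}} = \frac{\sqrt{121165}}{4}$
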